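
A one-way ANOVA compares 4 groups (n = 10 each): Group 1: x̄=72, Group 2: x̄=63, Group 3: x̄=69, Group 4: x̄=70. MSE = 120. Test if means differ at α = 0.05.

Grand mean = 68.5. SS_between = 450.0, MS_between = 150.0. F = 1.25, F_crit ≈ 2.866. Fail to reject H₀.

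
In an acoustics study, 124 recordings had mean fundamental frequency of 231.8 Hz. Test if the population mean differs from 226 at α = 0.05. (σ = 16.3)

z = (x̄ - μ₀)/(σ/√n) = (231.8 - 226)/(16.3/√124) = 3.962. Critical value: ±1.96. Since |3.962| > 1.96, Reject H₀.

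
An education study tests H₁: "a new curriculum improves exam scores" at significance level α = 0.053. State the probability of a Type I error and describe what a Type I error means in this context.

P(Type I error) = α = 0.053. A Type I error is rejecting H₀ when H₀ is actually true (false positive) — here, concluding that a new curriculum improves exam scores when in fact this is not the case. Consequence: adopting a curriculum that gives no real benefit — disruption for nothing.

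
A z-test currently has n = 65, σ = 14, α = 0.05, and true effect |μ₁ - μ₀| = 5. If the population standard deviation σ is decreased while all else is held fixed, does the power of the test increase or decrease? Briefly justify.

Power increases: a smaller σ shrinks the standard error σ/√n, moving the sampling distribution under H₁ further from the critical value.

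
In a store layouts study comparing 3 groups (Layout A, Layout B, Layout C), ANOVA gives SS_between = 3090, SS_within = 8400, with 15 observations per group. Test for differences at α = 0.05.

df_between = 2, df_within = 42. F = MS_between/MS_within = 1545.0/200.0 = 7.725. F_crit ≈ 3.22. Reject H₀. At least one mean differs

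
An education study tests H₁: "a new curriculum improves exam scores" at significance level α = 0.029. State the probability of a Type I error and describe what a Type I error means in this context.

P(Type I error) = α = 0.029. A Type I error is rejecting H₀ when H₀ is actually true (false positive) — here, concluding that a new curriculum improves exam scores when in fact this is not the case. Consequence: adopting a curriculum that gives no real benefit — disruption for nothing.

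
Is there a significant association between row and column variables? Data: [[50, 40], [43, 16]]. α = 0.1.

χ² = 4.56. df = 1, critical = 2.706. Reject H₀. Variables are dependent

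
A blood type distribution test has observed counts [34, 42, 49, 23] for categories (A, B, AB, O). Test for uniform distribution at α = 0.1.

Expected = 37 each. χ² = Σ(O-E)²/E = 10.108. df = 3, critical value = 6.251. Reject H₀.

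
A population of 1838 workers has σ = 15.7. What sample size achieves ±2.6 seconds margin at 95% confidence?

Without FPC: n₀ = (1.96×15.7/2.6)² = 140.076. With FPC: n = n₀N/(n₀+N-1) = 130.2 → n = 131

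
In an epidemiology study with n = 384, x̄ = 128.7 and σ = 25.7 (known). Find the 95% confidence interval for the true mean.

CI = x̄ ± z*(σ/√n) = 128.7 ± 1.96(25.7/√384) = 128.7 ± 2.57 = (126.13, 131.27)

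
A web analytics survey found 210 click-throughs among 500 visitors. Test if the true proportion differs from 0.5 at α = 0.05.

p̂ = 0.42, p₀ = 0.5. z = (p̂ - p₀)/√(p₀(1-p₀)/n) = -3.578. Critical: ±1.96. Reject H₀.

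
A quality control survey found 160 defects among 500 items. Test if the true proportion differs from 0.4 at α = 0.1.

p̂ = 0.32, p₀ = 0.4. z = (p̂ - p₀)/√(p₀(1-p₀)/n) = -3.651. Critical: ±1.645. Reject H₀.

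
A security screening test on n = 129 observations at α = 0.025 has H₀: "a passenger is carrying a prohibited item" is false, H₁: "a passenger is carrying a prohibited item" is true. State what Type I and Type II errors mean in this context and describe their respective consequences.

Type I (false positive): concluding that a passenger is carrying a prohibited item when it is not — detaining an innocent passenger — delay and inconvenience. Type II (false negative): failing to conclude that a passenger is carrying a prohibited item when it is — letting a prohibited item through — security breach. Which is costlier depends on domain priorities and is a judgement call rather than a statistical fact.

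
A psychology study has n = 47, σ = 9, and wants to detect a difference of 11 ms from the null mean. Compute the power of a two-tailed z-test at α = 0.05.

SE = σ/√n = 9/√47 = 1.313. Non-centrality λ = d/SE = 11/1.313 = 8.379. Power ≈ Φ(λ - z_{α/2}) = Φ(8.379 - 1.96) = Φ(6.419) = 1.0.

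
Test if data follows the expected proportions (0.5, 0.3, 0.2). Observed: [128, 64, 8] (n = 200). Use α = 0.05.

Expected: [100.0, 60.0, 40.0]. χ² = 33.707. df = 2, critical = 5.991. Reject H₀.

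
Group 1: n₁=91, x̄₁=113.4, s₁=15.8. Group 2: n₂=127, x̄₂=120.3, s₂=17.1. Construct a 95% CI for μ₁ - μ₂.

Difference = -6.9. SE = √(15.8²/91 + 17.1²/127) = 2.246. CI = (-11.3, -2.5)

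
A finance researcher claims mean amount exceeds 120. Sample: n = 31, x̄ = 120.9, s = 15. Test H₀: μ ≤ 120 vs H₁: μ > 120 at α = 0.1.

t = (120.9 - 120)/(15/√31) = 0.334, df = 30. Critical t = 1.31. Fail to reject H₀.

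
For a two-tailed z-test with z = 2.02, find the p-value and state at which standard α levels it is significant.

p = 2·P(Z > |2.02|) = 2·(1 - Φ(2.02)) ≈ 0.0434. Significant at α = 0.1; Significant at α = 0.05.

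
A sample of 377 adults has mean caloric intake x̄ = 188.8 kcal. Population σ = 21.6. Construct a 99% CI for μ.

CI = x̄ ± z*(σ/√n) = 188.8 ± 2.576(21.6/√377) = 188.8 ± 2.87 = (185.93, 191.67)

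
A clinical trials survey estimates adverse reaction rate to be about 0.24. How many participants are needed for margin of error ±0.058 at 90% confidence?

n = z²p(1-p)/E² = 1.645²×0.24×0.76/0.058² = 146.7 → n = 147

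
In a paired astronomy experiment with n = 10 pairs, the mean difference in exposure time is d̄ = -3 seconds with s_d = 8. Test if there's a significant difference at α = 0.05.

t = d̄/(s_d/√n) = -3/(8/√10) = -1.186. df = 9, critical t = ±2.262. Fail to reject H₀.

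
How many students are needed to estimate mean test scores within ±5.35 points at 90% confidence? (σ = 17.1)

n = (z*σ/E)² = (1.645×17.1/5.35)² = 27.6 → n = 28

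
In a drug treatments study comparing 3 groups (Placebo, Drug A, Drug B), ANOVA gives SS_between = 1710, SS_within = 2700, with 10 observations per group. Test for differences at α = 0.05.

df_between = 2, df_within = 27. F = MS_between/MS_within = 855.0/100.0 = 8.55. F_crit ≈ 3.354. Reject H₀. At least one mean differs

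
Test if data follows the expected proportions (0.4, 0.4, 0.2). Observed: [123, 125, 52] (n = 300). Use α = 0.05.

Expected: [120.0, 120.0, 60.0]. χ² = 1.35. df = 2, critical = 5.991. Fail to reject H₀.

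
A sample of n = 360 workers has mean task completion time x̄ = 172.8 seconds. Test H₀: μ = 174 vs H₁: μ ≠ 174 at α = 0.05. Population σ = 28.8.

z = (x̄ - μ₀)/(σ/√n) = (172.8 - 174)/(28.8/√360) = -0.791. Critical value: ±1.96. Since |-0.791| ≤ 1.96, Fail to reject H₀.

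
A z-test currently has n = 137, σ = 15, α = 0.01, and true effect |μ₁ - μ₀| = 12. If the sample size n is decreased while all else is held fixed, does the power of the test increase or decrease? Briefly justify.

Power decreases: a smaller n inflates the standard error σ/√n, pulling the sampling distribution under H₁ back toward the critical value.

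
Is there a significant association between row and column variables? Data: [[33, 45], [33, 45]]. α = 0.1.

χ² = 0.0. df = 1, critical = 2.706. Fail to reject H₀. No evidence of dependence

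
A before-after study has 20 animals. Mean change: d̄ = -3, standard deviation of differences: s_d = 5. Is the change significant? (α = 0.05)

t = d̄/(s_d/√n) = -3/(5/√20) = -2.683. df = 19, critical t = ±2.093. Reject H₀.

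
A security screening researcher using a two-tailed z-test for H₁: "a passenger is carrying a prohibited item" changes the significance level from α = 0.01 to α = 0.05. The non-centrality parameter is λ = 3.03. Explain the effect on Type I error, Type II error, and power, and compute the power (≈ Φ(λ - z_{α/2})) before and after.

Increasing α from 0.01 to 0.05:
• Type I error rate increases (α is the Type I rate by definition).
• Critical value moves from z_{α/2} = 2.576 to 1.96, so power = Φ(λ - z_{α/2}) goes from Φ(3.03 - 2.576) = 0.675 to Φ(3.03 - 1.96) = 0.858.
• Type II error rate β = 1 - power therefore decreases (0.325 → 0.142).
Appropriate when false negatives are costly — here, letting a prohibited item through — security breach.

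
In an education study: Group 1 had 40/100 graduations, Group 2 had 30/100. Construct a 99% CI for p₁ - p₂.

p̂₁ = 0.4, p̂₂ = 0.3. Difference = 0.1. CI = (-0.073, 0.273)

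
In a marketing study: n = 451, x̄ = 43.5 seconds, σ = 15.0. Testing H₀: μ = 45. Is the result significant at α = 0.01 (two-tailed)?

z = (43.5 - 45)/(15.0/√451) = -2.124. Since |z| ≤ 2.576, not significant at α = 0.01.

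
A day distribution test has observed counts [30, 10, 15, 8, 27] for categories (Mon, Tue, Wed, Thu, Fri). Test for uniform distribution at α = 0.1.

Expected = 18 each. χ² = Σ(O-E)²/E = 22.111. df = 4, critical value = 7.779. Reject H₀.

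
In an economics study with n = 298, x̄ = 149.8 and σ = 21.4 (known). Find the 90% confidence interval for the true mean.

CI = x̄ ± z*(σ/√n) = 149.8 ± 1.645(21.4/√298) = 149.8 ± 2.04 = (147.76, 151.84)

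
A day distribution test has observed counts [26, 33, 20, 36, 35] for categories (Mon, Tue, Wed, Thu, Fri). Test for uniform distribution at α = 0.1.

Expected = 30 each. χ² = Σ(O-E)²/E = 6.2. df = 4, critical value = 7.779. Fail to reject H₀.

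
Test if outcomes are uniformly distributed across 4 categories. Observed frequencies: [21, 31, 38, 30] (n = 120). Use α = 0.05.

Expected = 30 each. χ² = Σ(O-E)²/E = 4.867. df = 3, critical value = 7.815. Fail to reject H₀.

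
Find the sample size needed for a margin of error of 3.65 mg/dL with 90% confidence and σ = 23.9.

n = (z*σ/E)² = (1.645×23.9/3.65)² = 116.02 → n = 117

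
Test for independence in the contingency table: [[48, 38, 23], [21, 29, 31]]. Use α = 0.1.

χ² = 9.029. df = 2, critical = 4.605. Reject H₀. Variables are dependent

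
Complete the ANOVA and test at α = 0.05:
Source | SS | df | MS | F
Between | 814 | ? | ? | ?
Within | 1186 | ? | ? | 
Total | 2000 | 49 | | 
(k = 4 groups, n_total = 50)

df_between = 3, df_within = 46. MS_between = 271.33, MS_within = 25.78. F = 10.524, F_crit ≈ 2.807. Reject H₀.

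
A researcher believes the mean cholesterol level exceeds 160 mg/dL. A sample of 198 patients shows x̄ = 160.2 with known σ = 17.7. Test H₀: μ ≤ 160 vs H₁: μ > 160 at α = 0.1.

z = 0.159. Critical value: 1.28. Fail to reject H₀.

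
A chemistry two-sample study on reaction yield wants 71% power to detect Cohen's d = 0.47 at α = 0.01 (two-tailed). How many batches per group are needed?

z_{α/2} = 2.576, z_β = Φ⁻¹(0.71) = 0.553. For small effect (d = 0.47): n per group = 2(z_{α/2} + z_β)²/d² = 2(2.576 + 0.553)²/0.47² = 88.6 → 89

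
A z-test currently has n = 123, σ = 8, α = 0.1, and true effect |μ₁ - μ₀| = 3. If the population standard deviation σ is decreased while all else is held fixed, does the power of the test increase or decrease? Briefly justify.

Power increases: a smaller σ shrinks the standard error σ/√n, moving the sampling distribution under H₁ further from the critical value.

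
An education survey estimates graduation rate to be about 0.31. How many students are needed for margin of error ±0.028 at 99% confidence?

n = z²p(1-p)/E² = 2.576²×0.31×0.69/0.028² = 1810.4 → n = 1811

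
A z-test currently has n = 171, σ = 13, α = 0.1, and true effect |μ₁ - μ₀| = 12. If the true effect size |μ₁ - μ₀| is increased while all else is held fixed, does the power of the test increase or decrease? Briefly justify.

Power increases: a larger true effect increases the non-centrality λ = |μ₁ - μ₀|/(σ/√n).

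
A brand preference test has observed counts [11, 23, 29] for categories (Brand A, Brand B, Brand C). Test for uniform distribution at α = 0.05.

Expected = 21 each. χ² = Σ(O-E)²/E = 8.0. df = 2, critical value = 5.991. Reject H₀.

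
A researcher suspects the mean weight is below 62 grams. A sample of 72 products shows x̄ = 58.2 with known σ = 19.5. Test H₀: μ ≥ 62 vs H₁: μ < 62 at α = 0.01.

z = -1.654. Critical value: -2.33. Fail to reject H₀.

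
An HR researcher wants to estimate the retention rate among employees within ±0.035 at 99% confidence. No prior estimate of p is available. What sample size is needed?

Conservative approach: use p = 0.5 (maximizes p(1-p) = 0.25). n = z²(0.25)/E² = 2.576²×0.25/0.035² = 1354.2 → n = 1355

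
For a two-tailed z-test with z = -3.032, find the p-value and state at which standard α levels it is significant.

p = 2·P(Z > |-3.032|) = 2·(1 - Φ(3.032)) ≈ 0.0024. Significant at α = 0.1; Significant at α = 0.05; Significant at α = 0.01.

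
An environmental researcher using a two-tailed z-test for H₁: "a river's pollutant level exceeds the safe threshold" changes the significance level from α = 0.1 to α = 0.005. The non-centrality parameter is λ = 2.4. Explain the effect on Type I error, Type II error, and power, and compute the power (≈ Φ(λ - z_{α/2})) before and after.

Decreasing α from 0.1 to 0.005:
• Type I error rate decreases (α is the Type I rate by definition).
• Critical value moves from z_{α/2} = 1.645 to 2.807, so power = Φ(λ - z_{α/2}) goes from Φ(2.4 - 1.645) = 0.775 to Φ(2.4 - 2.807) = 0.342.
• Type II error rate β = 1 - power therefore increases (0.225 → 0.658).
Appropriate when false positives are costly — here, shutting down a compliant factory unnecessarily.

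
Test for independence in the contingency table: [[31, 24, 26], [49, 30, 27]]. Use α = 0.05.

χ² = 1.419. df = 2, critical = 5.991. Fail to reject H₀. No evidence of dependence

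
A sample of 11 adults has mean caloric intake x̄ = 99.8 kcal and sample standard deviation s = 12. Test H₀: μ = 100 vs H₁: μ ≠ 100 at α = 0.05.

t = (x̄ - μ₀)/(s/√n) = (99.8 - 100)/(12/√11) = -0.055. df = 10, critical t = ±2.228. Fail to reject H₀.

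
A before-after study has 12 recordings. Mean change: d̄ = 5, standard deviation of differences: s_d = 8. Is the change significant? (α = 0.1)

t = d̄/(s_d/√n) = 5/(8/√12) = 2.165. df = 11, critical t = ±1.796. Reject H₀.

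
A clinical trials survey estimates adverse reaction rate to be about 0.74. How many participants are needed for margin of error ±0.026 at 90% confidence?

n = z²p(1-p)/E² = 1.645²×0.74×0.26/0.026² = 770.2 → n = 771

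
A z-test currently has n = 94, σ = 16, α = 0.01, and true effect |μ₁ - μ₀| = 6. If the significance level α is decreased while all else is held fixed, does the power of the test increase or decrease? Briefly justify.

Power decreases: a smaller α raises the critical value, so less of the H₁ sampling distribution falls in the rejection region.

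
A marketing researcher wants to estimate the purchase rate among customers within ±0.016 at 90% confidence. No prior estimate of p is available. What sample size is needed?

Conservative approach: use p = 0.5 (maximizes p(1-p) = 0.25). n = z²(0.25)/E² = 1.645²×0.25/0.016² = 2642.6 → n = 2643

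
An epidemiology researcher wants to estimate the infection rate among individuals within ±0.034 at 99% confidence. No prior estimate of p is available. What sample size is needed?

Conservative approach: use p = 0.5 (maximizes p(1-p) = 0.25). n = z²(0.25)/E² = 2.576²×0.25/0.034² = 1435.1 → n = 1436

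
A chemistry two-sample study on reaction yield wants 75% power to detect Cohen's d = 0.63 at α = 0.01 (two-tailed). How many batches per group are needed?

z_{α/2} = 2.576, z_β = Φ⁻¹(0.75) = 0.674. For medium effect (d = 0.63): n per group = 2(z_{α/2} + z_β)²/d² = 2(2.576 + 0.674)²/0.63² = 53.2 → 54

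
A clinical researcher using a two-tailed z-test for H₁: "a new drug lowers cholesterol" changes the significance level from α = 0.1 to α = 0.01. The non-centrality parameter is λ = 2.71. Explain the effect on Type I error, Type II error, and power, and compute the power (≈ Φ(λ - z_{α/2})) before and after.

Decreasing α from 0.1 to 0.01:
• Type I error rate decreases (α is the Type I rate by definition).
• Critical value moves from z_{α/2} = 1.645 to 2.576, so power = Φ(λ - z_{α/2}) goes from Φ(2.71 - 1.645) = 0.857 to Φ(2.71 - 2.576) = 0.553.
• Type II error rate β = 1 - power therefore increases (0.143 → 0.447).
Appropriate when false positives are costly — here, approving an ineffective drug — patients take a useless medication and may skip effective alternatives.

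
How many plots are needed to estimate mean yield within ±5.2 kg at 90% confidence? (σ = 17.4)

n = (z*σ/E)² = (1.645×17.4/5.2)² = 30.3 → n = 31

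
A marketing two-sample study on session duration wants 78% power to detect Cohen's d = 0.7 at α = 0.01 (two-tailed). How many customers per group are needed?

z_{α/2} = 2.576, z_β = Φ⁻¹(0.78) = 0.772. For medium effect (d = 0.7): n per group = 2(z_{α/2} + z_β)²/d² = 2(2.576 + 0.772)²/0.7² = 45.8 → 46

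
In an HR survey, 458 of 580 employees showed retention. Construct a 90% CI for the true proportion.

p̂ = 0.79. CI = p̂ ± z*√(p̂(1-p̂)/n) = (0.762, 0.817)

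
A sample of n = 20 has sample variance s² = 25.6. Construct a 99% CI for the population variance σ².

df = 19. χ²_{0.005} = 38.582, χ²_{0.995} = 6.844. CI for σ² = ((n-1)s²/χ²_{α/2}, (n-1)s²/χ²_{1-α/2}) = (19·25.6/38.582, 19·25.6/6.844) = (12.61, 71.07)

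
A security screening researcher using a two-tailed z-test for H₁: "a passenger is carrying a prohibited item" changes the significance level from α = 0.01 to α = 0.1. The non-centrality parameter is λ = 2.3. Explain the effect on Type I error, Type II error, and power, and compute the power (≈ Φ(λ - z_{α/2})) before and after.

Increasing α from 0.01 to 0.1:
• Type I error rate increases (α is the Type I rate by definition).
• Critical value moves from z_{α/2} = 2.576 to 1.645, so power = Φ(λ - z_{α/2}) goes from Φ(2.3 - 2.576) = 0.391 to Φ(2.3 - 1.645) = 0.744.
• Type II error rate β = 1 - power therefore decreases (0.609 → 0.256).
Appropriate when false negatives are costly — here, letting a prohibited item through — security breach.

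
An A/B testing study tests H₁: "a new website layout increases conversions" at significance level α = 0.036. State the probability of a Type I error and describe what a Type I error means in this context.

P(Type I error) = α = 0.036. A Type I error is rejecting H₀ when H₀ is actually true (false positive) — here, concluding that a new website layout increases conversions when in fact this is not the case. Consequence: rolling out a layout that doesn't actually help — wasted engineering effort.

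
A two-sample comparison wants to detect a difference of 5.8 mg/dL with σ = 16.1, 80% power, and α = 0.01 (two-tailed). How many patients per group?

n per group = 2(z_α/2 + z_β)²σ²/d² = 2×(2.576 + 0.84)²×16.1²/5.8² = 179.8 → n = 180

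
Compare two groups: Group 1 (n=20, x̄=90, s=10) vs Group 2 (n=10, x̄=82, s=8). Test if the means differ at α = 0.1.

Pooled sp = 9.4. t = 2.197, df = 28. Critical t = ±1.701. Reject H₀.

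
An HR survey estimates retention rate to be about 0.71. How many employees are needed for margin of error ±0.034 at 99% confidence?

n = z²p(1-p)/E² = 2.576²×0.71×0.29/0.034² = 1181.9 → n = 1182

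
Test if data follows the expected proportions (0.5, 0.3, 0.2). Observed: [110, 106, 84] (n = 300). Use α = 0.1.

Expected: [150.0, 90.0, 60.0]. χ² = 23.111. df = 2, critical = 4.605. Reject H₀.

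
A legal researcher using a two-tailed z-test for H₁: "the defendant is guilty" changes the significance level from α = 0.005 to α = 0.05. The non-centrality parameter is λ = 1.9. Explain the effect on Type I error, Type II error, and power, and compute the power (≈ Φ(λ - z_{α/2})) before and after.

Increasing α from 0.005 to 0.05:
• Type I error rate increases (α is the Type I rate by definition).
• Critical value moves from z_{α/2} = 2.807 to 1.96, so power = Φ(λ - z_{α/2}) goes from Φ(1.9 - 2.807) = 0.182 to Φ(1.9 - 1.96) = 0.476.
• Type II error rate β = 1 - power therefore decreases (0.818 → 0.524).
Appropriate when false negatives are costly — here, acquitting a guilty person.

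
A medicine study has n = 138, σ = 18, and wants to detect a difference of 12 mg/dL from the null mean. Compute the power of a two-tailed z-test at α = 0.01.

SE = σ/√n = 18/√138 = 1.532. Non-centrality λ = d/SE = 12/1.532 = 7.832. Power ≈ Φ(λ - z_{α/2}) = Φ(7.832 - 2.576) = Φ(5.256) = 1.0.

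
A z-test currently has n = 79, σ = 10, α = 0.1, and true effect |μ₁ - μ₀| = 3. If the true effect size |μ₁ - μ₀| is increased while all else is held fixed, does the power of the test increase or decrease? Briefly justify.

Power increases: a larger true effect increases the non-centrality λ = |μ₁ - μ₀|/(σ/√n).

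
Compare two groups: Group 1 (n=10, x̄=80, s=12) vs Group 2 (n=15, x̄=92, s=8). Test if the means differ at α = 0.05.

Pooled sp = 9.76. t = -3.011, df = 23. Critical t = ±2.069. Reject H₀.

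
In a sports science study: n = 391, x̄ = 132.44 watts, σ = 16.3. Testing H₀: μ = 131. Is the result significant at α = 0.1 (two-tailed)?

z = (132.44 - 131)/(16.3/√391) = 1.747. Since |z| > 1.645, significant at α = 0.1.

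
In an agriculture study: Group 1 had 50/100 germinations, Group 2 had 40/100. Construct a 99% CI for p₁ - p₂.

p̂₁ = 0.5, p̂₂ = 0.4. Difference = 0.1. CI = (-0.08, 0.28)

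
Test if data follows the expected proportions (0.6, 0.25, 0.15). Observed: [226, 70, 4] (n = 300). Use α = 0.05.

Expected: [180.0, 75.0, 45.0]. χ² = 49.444. df = 2, critical = 5.991. Reject H₀.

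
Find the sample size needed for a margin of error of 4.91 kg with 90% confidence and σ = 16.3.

n = (z*σ/E)² = (1.645×16.3/4.91)² = 29.8 → n = 30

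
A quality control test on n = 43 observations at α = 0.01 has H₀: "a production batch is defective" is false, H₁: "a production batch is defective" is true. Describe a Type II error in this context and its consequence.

Type II error: failing to reject H₀ when it is false — concluding that a production batch is defective is not supported when in fact it is. Consequence: shipping a defective batch — faulty products reach customers.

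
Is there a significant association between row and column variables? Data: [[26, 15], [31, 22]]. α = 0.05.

χ² = 0.235. df = 1, critical = 3.841. Fail to reject H₀. No evidence of dependence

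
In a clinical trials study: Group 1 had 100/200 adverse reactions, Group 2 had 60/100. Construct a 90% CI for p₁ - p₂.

p̂₁ = 0.5, p̂₂ = 0.6. Difference = -0.1. CI = (-0.199, -0.001)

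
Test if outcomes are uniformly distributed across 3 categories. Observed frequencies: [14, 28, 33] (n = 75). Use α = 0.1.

Expected = 25 each. χ² = Σ(O-E)²/E = 7.76. df = 2, critical value = 4.605. Reject H₀.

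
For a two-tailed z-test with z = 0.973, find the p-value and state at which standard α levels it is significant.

p = 2·P(Z > |0.973|) = 2·(1 - Φ(0.973)) ≈ 0.3306. Not significant at any standard level.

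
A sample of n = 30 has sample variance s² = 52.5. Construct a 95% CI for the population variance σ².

df = 29. χ²_{0.025} = 45.722, χ²_{0.975} = 16.047. CI for σ² = ((n-1)s²/χ²_{α/2}, (n-1)s²/χ²_{1-α/2}) = (29·52.5/45.722, 29·52.5/16.047) = (33.3, 94.88)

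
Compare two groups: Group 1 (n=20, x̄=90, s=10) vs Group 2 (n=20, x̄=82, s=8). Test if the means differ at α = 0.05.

Pooled sp = 9.06. t = 2.794, df = 38. Critical t = ±2.024. Reject H₀.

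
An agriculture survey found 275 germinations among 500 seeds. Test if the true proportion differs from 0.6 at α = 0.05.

p̂ = 0.55, p₀ = 0.6. z = (p̂ - p₀)/√(p₀(1-p₀)/n) = -2.282. Critical: ±1.96. Reject H₀.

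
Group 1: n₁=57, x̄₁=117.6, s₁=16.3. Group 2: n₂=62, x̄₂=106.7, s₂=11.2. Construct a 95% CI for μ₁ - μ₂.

Difference = 10.9. SE = √(16.3²/57 + 11.2²/62) = 2.585. CI = (5.83, 15.97)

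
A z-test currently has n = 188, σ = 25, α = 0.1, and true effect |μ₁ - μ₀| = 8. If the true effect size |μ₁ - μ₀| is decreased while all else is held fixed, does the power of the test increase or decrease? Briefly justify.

Power decreases: a smaller true effect decreases the non-centrality λ = |μ₁ - μ₀|/(σ/√n).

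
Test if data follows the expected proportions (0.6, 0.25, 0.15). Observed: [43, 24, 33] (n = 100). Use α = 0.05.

Expected: [60.0, 25.0, 15.0]. χ² = 26.457. df = 2, critical = 5.991. Reject H₀.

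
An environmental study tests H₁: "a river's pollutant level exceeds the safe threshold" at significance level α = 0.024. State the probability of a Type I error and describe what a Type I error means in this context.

P(Type I error) = α = 0.024. A Type I error is rejecting H₀ when H₀ is actually true (false positive) — here, concluding that a river's pollutant level exceeds the safe threshold when in fact this is not the case. Consequence: shutting down a compliant factory unnecessarily.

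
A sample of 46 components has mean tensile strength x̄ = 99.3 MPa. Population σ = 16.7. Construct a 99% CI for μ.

CI = x̄ ± z*(σ/√n) = 99.3 ± 2.576(16.7/√46) = 99.3 ± 6.34 = (92.96, 105.64)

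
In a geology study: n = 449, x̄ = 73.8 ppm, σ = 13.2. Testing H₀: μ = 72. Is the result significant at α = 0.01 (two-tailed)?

z = (73.8 - 72)/(13.2/√449) = 2.889. Since |z| > 2.576, significant at α = 0.01.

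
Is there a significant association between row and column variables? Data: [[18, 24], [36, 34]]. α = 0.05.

χ² = 0.772. df = 1, critical = 3.841. Fail to reject H₀. No evidence of dependence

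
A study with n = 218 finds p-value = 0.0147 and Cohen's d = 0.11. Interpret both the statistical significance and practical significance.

Statistically significant (p = 0.0147 < 0.05). Cohen's d = 0.11 indicates a very small effect size. Both statistical and practical significance should be considered.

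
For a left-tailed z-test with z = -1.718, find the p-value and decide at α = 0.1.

p = P(Z < -1.718) = Φ(-1.718) ≈ 0.0429. Since p < 0.1, reject H₀ (significant) at α = 0.1.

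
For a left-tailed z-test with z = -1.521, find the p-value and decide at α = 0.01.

p = P(Z < -1.521) = Φ(-1.521) ≈ 0.0641. Since p ≥ 0.01, fail to reject H₀ (not significant) at α = 0.01.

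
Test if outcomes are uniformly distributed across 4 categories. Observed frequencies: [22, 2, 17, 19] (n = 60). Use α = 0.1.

Expected = 15 each. χ² = Σ(O-E)²/E = 15.867. df = 3, critical value = 6.251. Reject H₀.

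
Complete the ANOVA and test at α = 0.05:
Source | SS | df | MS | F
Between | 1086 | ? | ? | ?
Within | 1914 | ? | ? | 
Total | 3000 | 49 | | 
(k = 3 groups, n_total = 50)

df_between = 2, df_within = 47. MS_between = 543.0, MS_within = 40.72. F = 13.334, F_crit ≈ 3.195. Reject H₀.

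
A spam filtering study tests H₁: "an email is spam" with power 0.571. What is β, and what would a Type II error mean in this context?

β = 1 - power = 1 - 0.571 = 0.429. A Type II error is failing to reject H₀ when H₀ is false (false negative) — here, failing to conclude that an email is spam when in fact it is true. Consequence: a spam email lands in the inbox.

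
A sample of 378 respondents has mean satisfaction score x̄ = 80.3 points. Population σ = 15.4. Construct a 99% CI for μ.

CI = x̄ ± z*(σ/√n) = 80.3 ± 2.576(15.4/√378) = 80.3 ± 2.04 = (78.26, 82.34)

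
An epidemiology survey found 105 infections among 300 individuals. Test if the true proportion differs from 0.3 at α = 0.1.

p̂ = 0.35, p₀ = 0.3. z = (p̂ - p₀)/√(p₀(1-p₀)/n) = 1.89. Critical: ±1.645. Reject H₀.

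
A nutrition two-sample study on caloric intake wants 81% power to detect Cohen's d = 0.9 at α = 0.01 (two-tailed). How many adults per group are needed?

z_{α/2} = 2.576, z_β = Φ⁻¹(0.81) = 0.878. For large effect (d = 0.9): n per group = 2(z_{α/2} + z_β)²/d² = 2(2.576 + 0.878)²/0.9² = 29.5 → 30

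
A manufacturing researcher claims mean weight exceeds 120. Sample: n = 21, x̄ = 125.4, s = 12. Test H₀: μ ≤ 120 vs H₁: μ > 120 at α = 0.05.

t = (125.4 - 120)/(12/√21) = 2.062, df = 20. Critical t = 1.725. Reject H₀.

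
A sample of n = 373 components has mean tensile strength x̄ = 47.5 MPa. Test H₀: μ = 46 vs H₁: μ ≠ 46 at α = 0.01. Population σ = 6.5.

z = (x̄ - μ₀)/(σ/√n) = (47.5 - 46)/(6.5/√373) = 4.457. Critical value: ±2.576. Since |4.457| > 2.576, Reject H₀.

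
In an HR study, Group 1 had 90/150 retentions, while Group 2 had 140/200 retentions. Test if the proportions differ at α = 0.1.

p̂₁ = 0.6, p̂₂ = 0.7, pooled p̂ = 0.657. z = -1.95. Critical: ±1.645. Reject H₀.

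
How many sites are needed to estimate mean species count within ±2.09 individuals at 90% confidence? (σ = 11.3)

n = (z*σ/E)² = (1.645×11.3/2.09)² = 79.1 → n = 80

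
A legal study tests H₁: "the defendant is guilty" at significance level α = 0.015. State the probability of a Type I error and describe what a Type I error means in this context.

P(Type I error) = α = 0.015. A Type I error is rejecting H₀ when H₀ is actually true (false positive) — here, concluding that the defendant is guilty when in fact this is not the case. Consequence: convicting an innocent person.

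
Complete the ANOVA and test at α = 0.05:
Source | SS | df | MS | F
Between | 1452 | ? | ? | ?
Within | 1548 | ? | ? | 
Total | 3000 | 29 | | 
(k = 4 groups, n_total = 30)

df_between = 3, df_within = 26. MS_between = 484.0, MS_within = 59.54. F = 8.129, F_crit ≈ 2.975. Reject H₀.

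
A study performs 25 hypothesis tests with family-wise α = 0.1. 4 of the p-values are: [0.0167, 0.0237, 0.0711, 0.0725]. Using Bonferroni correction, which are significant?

Bonferroni α = 0.1/25 = 0.004. None of the given p-values are significant.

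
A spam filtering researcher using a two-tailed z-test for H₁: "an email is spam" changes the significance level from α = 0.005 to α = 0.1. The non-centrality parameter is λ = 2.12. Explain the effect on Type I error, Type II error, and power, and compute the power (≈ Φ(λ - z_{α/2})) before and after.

Increasing α from 0.005 to 0.1:
• Type I error rate increases (α is the Type I rate by definition).
• Critical value moves from z_{α/2} = 2.807 to 1.645, so power = Φ(λ - z_{α/2}) goes from Φ(2.12 - 2.807) = 0.246 to Φ(2.12 - 1.645) = 0.683.
• Type II error rate β = 1 - power therefore decreases (0.754 → 0.317).
Appropriate when false negatives are costly — here, a spam email lands in the inbox.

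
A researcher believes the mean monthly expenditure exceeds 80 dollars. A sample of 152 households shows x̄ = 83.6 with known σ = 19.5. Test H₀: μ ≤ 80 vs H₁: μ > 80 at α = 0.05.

z = 2.276. Critical value: 1.645. Reject H₀.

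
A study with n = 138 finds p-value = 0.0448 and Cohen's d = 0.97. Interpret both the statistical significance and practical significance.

Statistically significant (p = 0.0448 < 0.05). Cohen's d = 0.97 indicates a large effect size. Both statistical and practical significance should be considered.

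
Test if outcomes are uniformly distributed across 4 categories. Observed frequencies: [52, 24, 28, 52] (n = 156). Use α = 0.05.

Expected = 39 each. χ² = Σ(O-E)²/E = 17.538. df = 3, critical value = 7.815. Reject H₀.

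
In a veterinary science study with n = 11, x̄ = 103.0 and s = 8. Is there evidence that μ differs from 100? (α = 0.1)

t = (x̄ - μ₀)/(s/√n) = (103.0 - 100)/(8/√11) = 1.244. df = 10, critical t = ±1.812. Fail to reject H₀.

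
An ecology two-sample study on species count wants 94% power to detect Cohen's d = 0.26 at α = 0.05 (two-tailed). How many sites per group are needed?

z_{α/2} = 1.96, z_β = Φ⁻¹(0.94) = 1.555. For small effect (d = 0.26): n per group = 2(z_{α/2} + z_β)²/d² = 2(1.96 + 1.555)²/0.26² = 365.5 → 366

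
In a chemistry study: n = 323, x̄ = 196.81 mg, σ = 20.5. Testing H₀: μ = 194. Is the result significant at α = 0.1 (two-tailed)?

z = (196.81 - 194)/(20.5/√323) = 2.464. Since |z| > 1.645, significant at α = 0.1.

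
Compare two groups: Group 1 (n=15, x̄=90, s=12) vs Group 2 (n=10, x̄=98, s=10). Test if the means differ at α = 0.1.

Pooled sp = 11.26. t = -1.74, df = 23. Critical t = ±1.714. Reject H₀.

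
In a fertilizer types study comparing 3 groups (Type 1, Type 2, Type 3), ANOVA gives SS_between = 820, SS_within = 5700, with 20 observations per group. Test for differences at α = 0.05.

df_between = 2, df_within = 57. F = MS_between/MS_within = 410.0/100.0 = 4.1. F_crit ≈ 3.159. Reject H₀. At least one mean differs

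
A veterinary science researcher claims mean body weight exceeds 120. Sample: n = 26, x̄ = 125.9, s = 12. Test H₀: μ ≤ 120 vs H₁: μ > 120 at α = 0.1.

t = (125.9 - 120)/(12/√26) = 2.507, df = 25. Critical t = 1.316. Reject H₀.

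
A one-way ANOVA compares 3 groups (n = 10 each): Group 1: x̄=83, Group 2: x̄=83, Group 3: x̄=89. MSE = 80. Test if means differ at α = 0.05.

Grand mean = 85.0. SS_between = 240.0, MS_between = 120.0. F = 1.5, F_crit ≈ 3.354. Fail to reject H₀.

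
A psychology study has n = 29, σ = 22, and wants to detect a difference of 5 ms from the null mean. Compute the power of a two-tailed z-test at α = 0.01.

SE = σ/√n = 22/√29 = 4.085. Non-centrality λ = d/SE = 5/4.085 = 1.224. Power ≈ Φ(λ - z_{α/2}) = Φ(1.224 - 2.576) = Φ(-1.352) = 0.088.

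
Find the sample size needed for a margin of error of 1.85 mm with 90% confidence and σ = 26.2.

n = (z*σ/E)² = (1.645×26.2/1.85)² = 542.7 → n = 543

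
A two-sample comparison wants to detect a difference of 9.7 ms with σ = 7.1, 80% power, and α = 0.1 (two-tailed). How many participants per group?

n per group = 2(z_α/2 + z_β)²σ²/d² = 2×(1.645 + 0.84)²×7.1²/9.7² = 6.6 → n = 7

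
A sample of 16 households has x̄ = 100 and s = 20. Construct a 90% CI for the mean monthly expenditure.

CI = x̄ ± t*(s/√n) = 100 ± 1.753(20/√16) = (91.23, 108.77)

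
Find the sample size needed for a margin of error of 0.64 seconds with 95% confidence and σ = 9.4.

n = (z*σ/E)² = (1.96×9.4/0.64)² = 828.7 → n = 829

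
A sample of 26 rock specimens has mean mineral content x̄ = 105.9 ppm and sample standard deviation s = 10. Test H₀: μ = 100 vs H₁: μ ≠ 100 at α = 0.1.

t = (x̄ - μ₀)/(s/√n) = (105.9 - 100)/(10/√26) = 3.008. df = 25, critical t = ±1.708. Reject H₀.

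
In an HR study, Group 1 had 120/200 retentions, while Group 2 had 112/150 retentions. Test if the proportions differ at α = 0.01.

p̂₁ = 0.6, p̂₂ = 0.747, pooled p̂ = 0.663. z = -2.872. Critical: ±2.576. Reject H₀.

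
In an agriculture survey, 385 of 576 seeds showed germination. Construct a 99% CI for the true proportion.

p̂ = 0.668. CI = p̂ ± z*√(p̂(1-p̂)/n) = (0.618, 0.719)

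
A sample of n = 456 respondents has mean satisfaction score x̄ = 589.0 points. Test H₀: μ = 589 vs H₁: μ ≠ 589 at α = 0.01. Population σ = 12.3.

z = (x̄ - μ₀)/(σ/√n) = (589.0 - 589)/(12.3/√456) = 0.0. Critical value: ±2.576. Since |0.0| ≤ 2.576, Fail to reject H₀.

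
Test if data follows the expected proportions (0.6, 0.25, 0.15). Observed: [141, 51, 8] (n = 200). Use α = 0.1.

Expected: [120.0, 50.0, 30.0]. χ² = 19.828. df = 2, critical = 4.605. Reject H₀.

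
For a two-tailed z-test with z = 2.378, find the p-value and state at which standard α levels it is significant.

p = 2·P(Z > |2.378|) = 2·(1 - Φ(2.378)) ≈ 0.0174. Significant at α = 0.1; Significant at α = 0.05.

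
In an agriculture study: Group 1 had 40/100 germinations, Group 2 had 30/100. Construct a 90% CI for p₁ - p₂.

p̂₁ = 0.4, p̂₂ = 0.3. Difference = 0.1. CI = (-0.01, 0.21)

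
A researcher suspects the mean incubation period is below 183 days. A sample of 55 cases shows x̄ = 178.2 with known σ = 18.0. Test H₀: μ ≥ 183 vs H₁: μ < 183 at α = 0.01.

z = -1.978. Critical value: -2.33. Fail to reject H₀.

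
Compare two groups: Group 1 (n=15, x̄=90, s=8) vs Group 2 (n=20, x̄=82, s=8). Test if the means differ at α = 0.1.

Pooled sp = 8.0. t = 2.928, df = 33. Critical t = ±1.692. Reject H₀.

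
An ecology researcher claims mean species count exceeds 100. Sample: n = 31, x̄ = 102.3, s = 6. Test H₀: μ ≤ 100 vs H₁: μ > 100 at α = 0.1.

t = (102.3 - 100)/(6/√31) = 2.134, df = 30. Critical t = 1.31. Reject H₀.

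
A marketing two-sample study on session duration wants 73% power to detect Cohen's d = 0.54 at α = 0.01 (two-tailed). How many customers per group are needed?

z_{α/2} = 2.576, z_β = Φ⁻¹(0.73) = 0.613. For medium effect (d = 0.54): n per group = 2(z_{α/2} + z_β)²/d² = 2(2.576 + 0.613)²/0.54² = 69.8 → 70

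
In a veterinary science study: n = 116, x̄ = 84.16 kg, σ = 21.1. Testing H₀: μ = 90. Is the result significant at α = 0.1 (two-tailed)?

z = (84.16 - 90)/(21.1/√116) = -2.981. Since |z| > 1.645, significant at α = 0.1.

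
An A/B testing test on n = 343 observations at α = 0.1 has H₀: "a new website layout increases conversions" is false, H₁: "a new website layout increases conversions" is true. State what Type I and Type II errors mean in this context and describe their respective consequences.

Type I (false positive): concluding that a new website layout increases conversions when it is not — rolling out a layout that doesn't actually help — wasted engineering effort. Type II (false negative): failing to conclude that a new website layout increases conversions when it is — discarding a layout that would have improved conversions — lost revenue. Which is costlier depends on domain priorities and is a judgement call rather than a statistical fact.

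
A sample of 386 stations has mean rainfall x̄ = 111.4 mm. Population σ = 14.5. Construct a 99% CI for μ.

CI = x̄ ± z*(σ/√n) = 111.4 ± 2.576(14.5/√386) = 111.4 ± 1.9 = (109.5, 113.3)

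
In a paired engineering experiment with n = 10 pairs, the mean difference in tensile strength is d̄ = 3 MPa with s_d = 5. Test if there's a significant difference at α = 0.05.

t = d̄/(s_d/√n) = 3/(5/√10) = 1.897. df = 9, critical t = ±2.262. Fail to reject H₀.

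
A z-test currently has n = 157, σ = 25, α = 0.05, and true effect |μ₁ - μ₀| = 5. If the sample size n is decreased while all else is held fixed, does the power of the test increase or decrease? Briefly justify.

Power decreases: a smaller n inflates the standard error σ/√n, pulling the sampling distribution under H₁ back toward the critical value.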